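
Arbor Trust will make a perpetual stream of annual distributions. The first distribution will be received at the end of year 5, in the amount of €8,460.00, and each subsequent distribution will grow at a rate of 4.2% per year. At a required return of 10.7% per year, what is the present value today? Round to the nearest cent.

Value at end of year 4: C₁ / (r − g) = €8,460.00 / (0.107 − 0.042) = €130,153.8462
Discount to today: PV = €130,153.8462 / (1 + 0.107)^4 = €130,153.8462 / 1.501725 = €86,669.55

€86669.55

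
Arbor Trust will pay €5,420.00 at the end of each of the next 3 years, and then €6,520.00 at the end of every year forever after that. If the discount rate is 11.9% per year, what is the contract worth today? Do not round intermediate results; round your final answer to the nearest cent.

€52143.35

PV of 3-year annuity: €5,420.00 × [1 − (1+0.119)^−3] / 0.119 = 13040.32817
Perpetuity value at year 3: €6,520.00 / 0.119 = 54789.91597
PV of perpetuity: 54789.91597 / (1+0.119)^3 = 39103.02672
Total PV = 13040.32817 + 39103.02672 = 52143.35490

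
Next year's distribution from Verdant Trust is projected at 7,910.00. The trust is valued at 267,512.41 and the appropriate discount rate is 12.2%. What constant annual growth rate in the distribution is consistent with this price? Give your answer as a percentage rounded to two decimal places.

9.24%

P = D₁/(r−g) ⇒ g = r − D₁/P = 0.122 − 7,910.00/267,512.41 = 0.092431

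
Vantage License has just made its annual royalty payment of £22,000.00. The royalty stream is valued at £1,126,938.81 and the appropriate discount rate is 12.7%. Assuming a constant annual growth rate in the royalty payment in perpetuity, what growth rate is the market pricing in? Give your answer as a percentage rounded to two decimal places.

P = D₀(1+g)/(r−g) ⇒ P(r−g) = D₀(1+g) ⇒ g(P+D₀) = P·r − D₀
g = (P·r − D₀)/(P + D₀) = (£1,126,938.81×0.127 − £22,000.00) / (£1,126,938.81 + £22,000.00) = 0.105420

10.54%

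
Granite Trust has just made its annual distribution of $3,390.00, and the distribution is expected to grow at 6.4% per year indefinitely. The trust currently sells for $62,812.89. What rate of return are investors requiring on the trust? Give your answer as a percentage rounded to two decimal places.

D₁ = $3,390.00 × 1.064 = $3,606.9600
P = D₁/(r − g) ⇒ r = D₁/P + g = $3,606.9600/$62,812.89 + 0.064 = 0.057424 + 0.064 = 0.121424

12.14%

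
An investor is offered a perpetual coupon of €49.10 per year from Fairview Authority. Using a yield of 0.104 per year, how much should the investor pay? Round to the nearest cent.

€472.12

Level perpetuity: PV = C / r = €49.10 / 0.104 = €472.12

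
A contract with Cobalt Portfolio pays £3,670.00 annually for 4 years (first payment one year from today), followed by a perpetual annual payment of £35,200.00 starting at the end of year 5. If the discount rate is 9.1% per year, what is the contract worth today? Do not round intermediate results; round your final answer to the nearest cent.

PV of 4-year annuity: £3,670.00 × [1 − (1+0.091)^−4] / 0.091 = 11863.72116
Perpetuity value at year 4: £35,200.00 / 0.091 = 386813.18681
PV of perpetuity: 386813.18681 / (1+0.091)^4 = 273024.90760
Total PV = 11863.72116 + 273024.90760 = 284888.62876

£284888.63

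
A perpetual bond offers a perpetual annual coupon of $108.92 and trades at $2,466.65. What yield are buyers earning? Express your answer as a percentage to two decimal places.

4.42%

P = C/r ⇒ r = C/P = $108.92/$2,466.65 = 0.044157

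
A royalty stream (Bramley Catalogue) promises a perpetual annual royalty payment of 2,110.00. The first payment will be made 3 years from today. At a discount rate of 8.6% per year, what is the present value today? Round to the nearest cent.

Value at end of year 2: C / r = 2,110.00 / 0.086 = 24,534.8837
Discount to today: PV = 24,534.8837 / (1 + 0.086)^2 = 24,534.8837 / 1.179396 = 20,802.92

20802.92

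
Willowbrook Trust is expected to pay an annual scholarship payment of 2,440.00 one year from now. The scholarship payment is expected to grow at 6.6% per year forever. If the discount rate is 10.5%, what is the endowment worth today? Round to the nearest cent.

62564.10

Growing perpetuity: P = D₁ / (r − g) = 2,440.0000 / (0.105 − 0.066) = 62,564.10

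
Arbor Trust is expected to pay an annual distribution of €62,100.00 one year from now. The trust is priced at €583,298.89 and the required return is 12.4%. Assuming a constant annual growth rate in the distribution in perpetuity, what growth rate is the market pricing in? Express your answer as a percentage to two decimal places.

1.75%

P = D₁/(r−g) ⇒ g = r − D₁/P = 0.124 − €62,100.00/€583,298.89 = 0.017537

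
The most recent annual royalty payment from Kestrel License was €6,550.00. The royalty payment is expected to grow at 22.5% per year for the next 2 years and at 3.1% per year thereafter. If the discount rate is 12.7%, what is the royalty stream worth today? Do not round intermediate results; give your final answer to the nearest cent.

D_1 = 8023.75000
D_2 = 9829.09375
Terminal value at year 2: TV = D_2×(1+g_2)/(r−g_2) = 10133.79566/0.096 = 105560.37142
P_0 = D_1/(1+r)^1 + D_2/(1+r)^2 + TV/(1+r)^2
    = 7119.56522 + 7738.65784 + 83109.96081 = 97968.18388

€97968.18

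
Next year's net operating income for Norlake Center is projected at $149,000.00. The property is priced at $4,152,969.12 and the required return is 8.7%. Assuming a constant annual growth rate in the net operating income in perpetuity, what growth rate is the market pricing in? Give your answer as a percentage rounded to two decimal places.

P = D₁/(r−g) ⇒ g = r − D₁/P = 0.087 − $149,000.00/$4,152,969.12 = 0.051122

5.11%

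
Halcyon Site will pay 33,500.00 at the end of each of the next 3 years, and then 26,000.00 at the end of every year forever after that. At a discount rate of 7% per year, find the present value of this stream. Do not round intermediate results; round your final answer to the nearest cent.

PV of 3-year annuity: 33,500.00 × [1 − (1+0.07)^−3] / 0.07 = 87914.58749
Perpetuity value at year 3: 26,000.00 / 0.07 = 371428.57143
PV of perpetuity: 371428.57143 / (1+0.07)^3 = 303196.35427
Total PV = 87914.58749 + 303196.35427 = 391110.94176

391110.94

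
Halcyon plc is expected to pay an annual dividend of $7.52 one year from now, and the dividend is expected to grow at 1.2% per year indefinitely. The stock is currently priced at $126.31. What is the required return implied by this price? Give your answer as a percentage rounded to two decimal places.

P = D₁/(r − g) ⇒ r = D₁/P + g = $7.5200/$126.31 + 0.012 = 0.059536 + 0.012 = 0.071536

7.15%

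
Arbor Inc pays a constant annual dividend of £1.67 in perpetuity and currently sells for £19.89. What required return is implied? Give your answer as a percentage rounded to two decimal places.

P = C/r ⇒ r = C/P = £1.67/£19.89 = 0.083962

8.40%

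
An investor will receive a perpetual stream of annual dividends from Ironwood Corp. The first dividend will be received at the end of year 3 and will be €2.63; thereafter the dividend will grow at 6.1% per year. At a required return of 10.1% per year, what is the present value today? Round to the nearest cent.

€54.24

Value at end of year 2: C₁ / (r − g) = €2.63 / (0.101 − 0.061) = €65.7500
Discount to today: PV = €65.7500 / (1 + 0.101)^2 = €65.7500 / 1.212201 = €54.24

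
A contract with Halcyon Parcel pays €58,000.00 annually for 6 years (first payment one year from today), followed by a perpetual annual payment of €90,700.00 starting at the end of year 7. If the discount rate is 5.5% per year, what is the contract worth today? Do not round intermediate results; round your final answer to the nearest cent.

€1485737.07

PV of 6-year annuity: €58,000.00 × [1 − (1+0.055)^−6] / 0.055 = 289740.75790
Perpetuity value at year 6: €90,700.00 / 0.055 = 1649090.90909
PV of perpetuity: 1649090.90909 / (1+0.055)^6 = 1195996.31010
Total PV = 289740.75790 + 1195996.31010 = 1485737.06800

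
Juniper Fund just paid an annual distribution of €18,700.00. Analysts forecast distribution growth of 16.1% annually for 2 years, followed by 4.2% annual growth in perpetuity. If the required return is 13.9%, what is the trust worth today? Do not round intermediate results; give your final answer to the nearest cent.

D_1 = 21710.70000
D_2 = 25206.12270
Terminal value at year 2: TV = D_2×(1+g_2)/(r−g_2) = 26264.77985/0.097 = 270770.92632
P_0 = D_1/(1+r)^1 + D_2/(1+r)^2 + TV/(1+r)^2
    = 19061.19403 + 19429.36459 + 208715.44230 = 247206.00092

€247206.00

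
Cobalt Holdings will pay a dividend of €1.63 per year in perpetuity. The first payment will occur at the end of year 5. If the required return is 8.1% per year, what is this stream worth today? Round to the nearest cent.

€14.74

Value at end of year 4: C / r = €1.63 / 0.081 = €20.1235
Discount to today: PV = €20.1235 / (1 + 0.081)^4 = €20.1235 / 1.365535 = €14.74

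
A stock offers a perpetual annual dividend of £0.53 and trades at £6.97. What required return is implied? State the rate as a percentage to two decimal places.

7.60%

P = C/r ⇒ r = C/P = £0.53/£6.97 = 0.076040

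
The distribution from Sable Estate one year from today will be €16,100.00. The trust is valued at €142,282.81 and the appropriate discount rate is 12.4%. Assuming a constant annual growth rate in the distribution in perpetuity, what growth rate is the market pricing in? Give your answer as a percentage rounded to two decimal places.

P = D₁/(r−g) ⇒ g = r − D₁/P = 0.124 − €16,100.00/€142,282.81 = 0.010845

1.08%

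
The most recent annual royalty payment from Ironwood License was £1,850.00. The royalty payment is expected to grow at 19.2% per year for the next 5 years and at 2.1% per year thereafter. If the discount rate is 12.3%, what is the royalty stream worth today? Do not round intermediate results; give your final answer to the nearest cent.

D_1 = 2205.20000
D_2 = 2628.59840
D_3 = 3133.28929
D_4 = 3734.88084
D_5 = 4451.97796
Terminal value at year 5: TV = D_5×(1+g_2)/(r−g_2) = 4545.46949/0.102 = 44563.42642
P_0 = D_1/(1+r)^1 + D_2/(1+r)^2 + D_3/(1+r)^3 + D_4/(1+r)^4 + D_5/(1+r)^5 + TV/(1+r)^5
    = 1963.66874 + 2084.32159 + 2212.38765 + 2348.32242 + 2492.60937 + 24950.53110 = 36051.84088

£36051.84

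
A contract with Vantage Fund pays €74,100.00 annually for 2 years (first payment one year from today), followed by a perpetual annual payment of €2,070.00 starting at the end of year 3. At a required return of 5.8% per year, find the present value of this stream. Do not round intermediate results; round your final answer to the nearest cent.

PV of 2-year annuity: €74,100.00 × [1 − (1+0.058)^−2] / 0.058 = 136236.11265
Perpetuity value at year 2: €2,070.00 / 0.058 = 35689.65517
PV of perpetuity: 35689.65517 / (1+0.058)^2 = 31883.86903
Total PV = 136236.11265 + 31883.86903 = 168119.98168

€168119.98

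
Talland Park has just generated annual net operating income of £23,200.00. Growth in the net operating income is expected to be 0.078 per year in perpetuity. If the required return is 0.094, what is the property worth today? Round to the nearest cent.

D₁ = D₀ × (1 + g) = £23,200.00 × 1.078 = £25,009.6000
Growing perpetuity: P = D₁ / (r − g) = £25,009.6000 / (0.094 − 0.078) = £1,563,100.00

£1563100.00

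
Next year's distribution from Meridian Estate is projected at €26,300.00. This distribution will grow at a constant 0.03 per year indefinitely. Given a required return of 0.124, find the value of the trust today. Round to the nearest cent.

Growing perpetuity: P = D₁ / (r − g) = €26,300.0000 / (0.124 − 0.03) = €279,787.23

€279787.23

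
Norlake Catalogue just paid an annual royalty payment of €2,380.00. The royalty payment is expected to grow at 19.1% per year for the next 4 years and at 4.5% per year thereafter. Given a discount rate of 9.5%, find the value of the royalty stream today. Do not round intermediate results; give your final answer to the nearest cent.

D_1 = 2834.58000
D_2 = 3375.98478
D_3 = 4020.79787
D_4 = 4788.77027
Terminal value at year 4: TV = D_4×(1+g_2)/(r−g_2) = 5004.26493/0.05 = 100085.29857
P_0 = D_1/(1+r)^1 + D_2/(1+r)^2 + D_3/(1+r)^3 + D_4/(1+r)^4 + TV/(1+r)^4
    = 2588.65753 + 2815.60833 + 3062.45619 + 3330.94549 + 69616.76084 = 81414.42839

€81414.43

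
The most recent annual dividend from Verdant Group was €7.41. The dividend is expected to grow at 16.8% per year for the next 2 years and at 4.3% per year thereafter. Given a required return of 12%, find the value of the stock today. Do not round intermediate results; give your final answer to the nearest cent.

€124.95

D_1 = 8.65488
D_2 = 10.10890
Terminal value at year 2: TV = D_2×(1+g_2)/(r−g_2) = 10.54358/0.077 = 136.92964
P_0 = D_1/(1+r)^1 + D_2/(1+r)^2 + TV/(1+r)^2
    = 7.72757 + 8.05875 + 109.15947 = 124.94580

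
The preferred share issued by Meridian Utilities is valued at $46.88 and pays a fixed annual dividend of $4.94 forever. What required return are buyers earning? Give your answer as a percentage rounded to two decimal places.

10.54%

P = C/r ⇒ r = C/P = $4.94/$46.88 = 0.105375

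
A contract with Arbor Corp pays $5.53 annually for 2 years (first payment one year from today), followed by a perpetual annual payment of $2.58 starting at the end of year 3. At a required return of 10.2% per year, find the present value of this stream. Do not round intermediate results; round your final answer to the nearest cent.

PV of 2-year annuity: $5.53 × [1 − (1+0.102)^−2] / 0.102 = 9.57182
Perpetuity value at year 2: $2.58 / 0.102 = 25.29412
PV of perpetuity: 25.29412 / (1+0.102)^2 = 20.82842
Total PV = 9.57182 + 20.82842 = 30.40024

$30.40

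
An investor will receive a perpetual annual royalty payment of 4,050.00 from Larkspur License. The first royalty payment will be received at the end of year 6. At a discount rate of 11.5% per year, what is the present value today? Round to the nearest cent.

20435.39

Value at end of year 5: C / r = 4,050.00 / 0.115 = 35,217.3913
Discount to today: PV = 35,217.3913 / (1 + 0.115)^5 = 35,217.3913 / 1.723353 = 20,435.39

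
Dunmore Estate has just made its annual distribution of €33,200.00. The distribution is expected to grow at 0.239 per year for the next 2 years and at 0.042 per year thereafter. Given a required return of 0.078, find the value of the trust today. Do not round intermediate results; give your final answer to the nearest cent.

€1351444.81

D_1 = 41134.80000
D_2 = 50966.01720
Terminal value at year 2: TV = D_2×(1+g_2)/(r−g_2) = 53106.58992/0.036 = 1475183.05340
P_0 = D_1/(1+r)^1 + D_2/(1+r)^2 + TV/(1+r)^2
    = 38158.44156 + 43857.42958 + 1269428.93405 = 1351444.80519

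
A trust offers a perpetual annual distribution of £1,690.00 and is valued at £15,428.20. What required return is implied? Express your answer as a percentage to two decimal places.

P = C/r ⇒ r = C/P = £1,690.00/£15,428.20 = 0.109540

10.95%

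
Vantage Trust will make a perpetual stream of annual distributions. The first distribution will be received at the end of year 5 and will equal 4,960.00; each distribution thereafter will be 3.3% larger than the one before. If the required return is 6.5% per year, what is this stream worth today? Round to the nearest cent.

Value at end of year 4: C₁ / (r − g) = 4,960.00 / (0.065 − 0.033) = 155,000.0000
Discount to today: PV = 155,000.0000 / (1 + 0.065)^4 = 155,000.0000 / 1.286466 = 120,485.08

120485.08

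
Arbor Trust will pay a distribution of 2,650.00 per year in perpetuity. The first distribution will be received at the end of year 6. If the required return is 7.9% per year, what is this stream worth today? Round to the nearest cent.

22935.68

Value at end of year 5: C / r = 2,650.00 / 0.079 = 33,544.3038
Discount to today: PV = 33,544.3038 / (1 + 0.079)^5 = 33,544.3038 / 1.462538 = 22,935.68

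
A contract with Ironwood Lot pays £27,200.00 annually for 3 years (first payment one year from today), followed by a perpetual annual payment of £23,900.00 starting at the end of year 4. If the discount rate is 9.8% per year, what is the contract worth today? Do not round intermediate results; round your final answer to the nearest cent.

£252113.14

PV of 3-year annuity: £27,200.00 × [1 − (1+0.098)^−3] / 0.098 = 67881.25562
Perpetuity value at year 3: £23,900.00 / 0.098 = 243877.55102
PV of perpetuity: 243877.55102 / (1+0.098)^3 = 184231.88892
Total PV = 67881.25562 + 184231.88892 = 252113.14453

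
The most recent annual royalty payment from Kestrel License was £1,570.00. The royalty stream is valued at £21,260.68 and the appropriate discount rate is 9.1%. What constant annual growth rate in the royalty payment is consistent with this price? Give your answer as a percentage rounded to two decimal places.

P = D₀(1+g)/(r−g) ⇒ P(r−g) = D₀(1+g) ⇒ g(P+D₀) = P·r − D₀
g = (P·r − D₀)/(P + D₀) = (£21,260.68×0.091 − £1,570.00) / (£21,260.68 + £1,570.00) = 0.015975

1.60%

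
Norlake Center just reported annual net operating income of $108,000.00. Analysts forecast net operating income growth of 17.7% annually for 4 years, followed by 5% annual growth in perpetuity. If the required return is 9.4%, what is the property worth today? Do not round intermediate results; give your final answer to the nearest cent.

D_1 = 127116.00000
D_2 = 149615.53200
D_3 = 176097.48116
D_4 = 207266.73533
Terminal value at year 4: TV = D_4×(1+g_2)/(r−g_2) = 217630.07210/0.044 = 4946138.00219
P_0 = D_1/(1+r)^1 + D_2/(1+r)^2 + D_3/(1+r)^3 + D_4/(1+r)^4 + TV/(1+r)^4
    = 116193.78428 + 125009.21764 + 134493.46358 + 144697.26384 + 3453002.88699 = 3973396.61632

$3973396.62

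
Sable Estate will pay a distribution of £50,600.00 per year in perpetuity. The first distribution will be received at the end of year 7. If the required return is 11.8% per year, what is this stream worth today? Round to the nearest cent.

Value at end of year 6: C / r = £50,600.00 / 0.118 = £428,813.5593
Discount to today: PV = £428,813.5593 / (1 + 0.118)^6 = £428,813.5593 / 1.952769 = £219,592.59

£219592.59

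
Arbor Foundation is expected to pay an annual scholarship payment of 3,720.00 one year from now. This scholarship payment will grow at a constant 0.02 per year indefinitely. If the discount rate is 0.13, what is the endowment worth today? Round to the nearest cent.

33818.18

Growing perpetuity: P = D₁ / (r − g) = 3,720.0000 / (0.13 − 0.02) = 33,818.18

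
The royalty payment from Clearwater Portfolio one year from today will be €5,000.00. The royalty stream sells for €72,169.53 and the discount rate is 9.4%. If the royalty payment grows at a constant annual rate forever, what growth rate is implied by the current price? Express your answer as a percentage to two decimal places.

P = D₁/(r−g) ⇒ g = r − D₁/P = 0.094 − €5,000.00/€72,169.53 = 0.024719

2.47%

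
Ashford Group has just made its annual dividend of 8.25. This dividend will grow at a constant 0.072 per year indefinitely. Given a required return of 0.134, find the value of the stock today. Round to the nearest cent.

D₁ = D₀ × (1 + g) = 8.25 × 1.072 = 8.8440
Growing perpetuity: P = D₁ / (r − g) = 8.8440 / (0.134 − 0.072) = 142.65

142.65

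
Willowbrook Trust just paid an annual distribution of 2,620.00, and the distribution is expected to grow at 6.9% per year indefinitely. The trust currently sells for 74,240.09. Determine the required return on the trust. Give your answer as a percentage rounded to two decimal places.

D₁ = 2,620.00 × 1.069 = 2,800.7800
P = D₁/(r − g) ⇒ r = D₁/P + g = 2,800.7800/74,240.09 + 0.069 = 0.037726 + 0.069 = 0.106726

10.67%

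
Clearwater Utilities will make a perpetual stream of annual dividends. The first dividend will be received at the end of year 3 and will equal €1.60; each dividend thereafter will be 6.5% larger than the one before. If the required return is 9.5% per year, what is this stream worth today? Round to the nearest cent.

€44.48

Value at end of year 2: C₁ / (r − g) = €1.60 / (0.095 − 0.065) = €53.3333
Discount to today: PV = €53.3333 / (1 + 0.095)^2 = €53.3333 / 1.199025 = €44.48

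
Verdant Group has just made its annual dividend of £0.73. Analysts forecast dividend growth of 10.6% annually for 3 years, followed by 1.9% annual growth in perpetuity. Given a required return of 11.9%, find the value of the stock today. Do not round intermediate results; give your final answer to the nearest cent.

£9.32

D_1 = 0.80738
D_2 = 0.89296
D_3 = 0.98762
Terminal value at year 3: TV = D_3×(1+g_2)/(r−g_2) = 1.00638/0.1 = 10.06381
P_0 = D_1/(1+r)^1 + D_2/(1+r)^2 + D_3/(1+r)^3 + TV/(1+r)^3
    = 0.72152 + 0.71314 + 0.70485 + 7.18244 = 9.32195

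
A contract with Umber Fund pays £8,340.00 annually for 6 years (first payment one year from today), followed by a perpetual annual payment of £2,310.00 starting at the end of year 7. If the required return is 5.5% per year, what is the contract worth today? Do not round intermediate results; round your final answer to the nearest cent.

PV of 6-year annuity: £8,340.00 × [1 − (1+0.055)^−6] / 0.055 = 41662.72277
Perpetuity value at year 6: £2,310.00 / 0.055 = 42000.00000
PV of perpetuity: 42000.00000 / (1+0.055)^6 = 30460.32499
Total PV = 41662.72277 + 30460.32499 = 72123.04776

£72123.05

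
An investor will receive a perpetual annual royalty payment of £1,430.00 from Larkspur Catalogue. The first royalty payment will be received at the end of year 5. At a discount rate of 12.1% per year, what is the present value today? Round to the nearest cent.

£7483.90

Value at end of year 4: C / r = £1,430.00 / 0.121 = £11,818.1818
Discount to today: PV = £11,818.1818 / (1 + 0.121)^4 = £11,818.1818 / 1.579147 = £7,483.90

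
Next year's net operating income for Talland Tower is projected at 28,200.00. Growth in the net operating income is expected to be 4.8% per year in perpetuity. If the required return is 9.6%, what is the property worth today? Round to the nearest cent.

587500.00

Growing perpetuity: P = D₁ / (r − g) = 28,200.0000 / (0.096 − 0.048) = 587,500.00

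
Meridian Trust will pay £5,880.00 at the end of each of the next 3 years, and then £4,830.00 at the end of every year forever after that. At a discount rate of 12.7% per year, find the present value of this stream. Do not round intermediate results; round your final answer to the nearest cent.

PV of 3-year annuity: £5,880.00 × [1 − (1+0.127)^−3] / 0.127 = 13954.60721
Perpetuity value at year 3: £4,830.00 / 0.127 = 38031.49606
PV of perpetuity: 38031.49606 / (1+0.127)^3 = 26568.78300
Total PV = 13954.60721 + 26568.78300 = 40523.39021

£40523.39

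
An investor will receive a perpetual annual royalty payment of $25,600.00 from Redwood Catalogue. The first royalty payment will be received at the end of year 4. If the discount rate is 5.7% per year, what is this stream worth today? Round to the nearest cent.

Value at end of year 3: C / r = $25,600.00 / 0.057 = $449,122.8070
Discount to today: PV = $449,122.8070 / (1 + 0.057)^3 = $449,122.8070 / 1.180932 = $380,312.10

$380312.10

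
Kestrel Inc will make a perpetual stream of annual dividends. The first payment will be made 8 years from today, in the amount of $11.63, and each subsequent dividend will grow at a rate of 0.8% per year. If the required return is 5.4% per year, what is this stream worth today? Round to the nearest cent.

Value at end of year 7: C₁ / (r − g) = $11.63 / (0.054 − 0.008) = $252.8261
Discount to today: PV = $252.8261 / (1 + 0.054)^7 = $252.8261 / 1.445055 = $174.96

$174.96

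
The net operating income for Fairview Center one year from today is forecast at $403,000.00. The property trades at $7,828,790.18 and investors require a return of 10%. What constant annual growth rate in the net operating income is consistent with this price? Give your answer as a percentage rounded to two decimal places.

4.85%

P = D₁/(r−g) ⇒ g = r − D₁/P = 0.1 − $403,000.00/$7,828,790.18 = 0.048523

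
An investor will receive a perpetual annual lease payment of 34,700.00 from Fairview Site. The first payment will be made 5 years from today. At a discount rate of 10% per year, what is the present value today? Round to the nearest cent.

237005.67

Value at end of year 4: C / r = 34,700.00 / 0.1 = 347,000.0000
Discount to today: PV = 347,000.0000 / (1 + 0.1)^4 = 347,000.0000 / 1.464100 = 237,005.67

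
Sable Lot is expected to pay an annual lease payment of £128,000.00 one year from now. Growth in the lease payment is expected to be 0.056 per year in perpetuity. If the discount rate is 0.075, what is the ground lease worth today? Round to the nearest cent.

Growing perpetuity: P = D₁ / (r − g) = £128,000.0000 / (0.075 − 0.056) = £6,736,842.11

£6736842.11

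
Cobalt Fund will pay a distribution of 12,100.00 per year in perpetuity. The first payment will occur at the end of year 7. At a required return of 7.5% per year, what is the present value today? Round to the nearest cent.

104537.79

Value at end of year 6: C / r = 12,100.00 / 0.075 = 161,333.3333
Discount to today: PV = 161,333.3333 / (1 + 0.075)^6 = 161,333.3333 / 1.543302 = 104,537.79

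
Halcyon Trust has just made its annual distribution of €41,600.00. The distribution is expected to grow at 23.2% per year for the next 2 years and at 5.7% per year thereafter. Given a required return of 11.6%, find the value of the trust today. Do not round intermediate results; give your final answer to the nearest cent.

D_1 = 51251.20000
D_2 = 63141.47840
Terminal value at year 2: TV = D_2×(1+g_2)/(r−g_2) = 66740.54267/0.059 = 1131195.63845
P_0 = D_1/(1+r)^1 + D_2/(1+r)^2 + TV/(1+r)^2
    = 45924.01434 + 50697.47819 + 908258.21101 = 1004879.70354

€1004879.70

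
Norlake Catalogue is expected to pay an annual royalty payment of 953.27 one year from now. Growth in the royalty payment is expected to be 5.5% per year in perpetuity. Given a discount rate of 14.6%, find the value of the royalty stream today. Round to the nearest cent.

10475.49

Growing perpetuity: P = D₁ / (r − g) = 953.2700 / (0.146 − 0.055) = 10,475.49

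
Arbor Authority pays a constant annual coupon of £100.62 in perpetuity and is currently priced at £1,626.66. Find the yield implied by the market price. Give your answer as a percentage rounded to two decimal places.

P = C/r ⇒ r = C/P = £100.62/£1,626.66 = 0.061857

6.19%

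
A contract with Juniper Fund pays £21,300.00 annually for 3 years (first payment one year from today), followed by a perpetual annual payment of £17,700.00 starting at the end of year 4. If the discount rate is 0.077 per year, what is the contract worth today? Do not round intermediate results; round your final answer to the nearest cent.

PV of 3-year annuity: £21,300.00 × [1 − (1+0.077)^−3] / 0.077 = 55190.67010
Perpetuity value at year 3: £17,700.00 / 0.077 = 229870.12987
PV of perpetuity: 229870.12987 / (1+0.077)^3 = 184007.46035
Total PV = 55190.67010 + 184007.46035 = 239198.13045

£239198.13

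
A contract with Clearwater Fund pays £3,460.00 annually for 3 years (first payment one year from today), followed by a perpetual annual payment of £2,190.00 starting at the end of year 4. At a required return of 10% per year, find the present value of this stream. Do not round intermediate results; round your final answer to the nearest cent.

PV of 3-year annuity: £3,460.00 × [1 − (1+0.1)^−3] / 0.1 = 8604.50789
Perpetuity value at year 3: £2,190.00 / 0.1 = 21900.00000
PV of perpetuity: 21900.00000 / (1+0.1)^3 = 16453.79414
Total PV = 8604.50789 + 16453.79414 = 25058.30203

£25058.30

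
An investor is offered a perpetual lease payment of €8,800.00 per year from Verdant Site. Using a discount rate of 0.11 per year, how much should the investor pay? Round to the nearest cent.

€80000.00

Level perpetuity: PV = C / r = €8,800.00 / 0.11 = €80,000.00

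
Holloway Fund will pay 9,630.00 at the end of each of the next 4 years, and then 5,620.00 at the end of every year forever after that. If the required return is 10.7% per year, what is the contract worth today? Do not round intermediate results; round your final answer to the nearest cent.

65044.28

PV of 4-year annuity: 9,630.00 × [1 − (1+0.107)^−4] / 0.107 = 30068.93078
Perpetuity value at year 4: 5,620.00 / 0.107 = 52523.36449
PV of perpetuity: 52523.36449 / (1+0.107)^4 = 34975.34881
Total PV = 30068.93078 + 34975.34881 = 65044.27959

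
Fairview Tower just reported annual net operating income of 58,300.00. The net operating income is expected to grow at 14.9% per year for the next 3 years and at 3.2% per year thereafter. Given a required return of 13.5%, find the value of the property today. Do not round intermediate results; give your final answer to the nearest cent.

785265.52

D_1 = 66986.70000
D_2 = 76967.71830
D_3 = 88435.90833
Terminal value at year 3: TV = D_3×(1+g_2)/(r−g_2) = 91265.85739/0.103 = 886076.28537
P_0 = D_1/(1+r)^1 + D_2/(1+r)^2 + D_3/(1+r)^3 + TV/(1+r)^3
    = 59019.11894 + 59747.10808 + 60484.07681 + 606015.21618 = 785265.52001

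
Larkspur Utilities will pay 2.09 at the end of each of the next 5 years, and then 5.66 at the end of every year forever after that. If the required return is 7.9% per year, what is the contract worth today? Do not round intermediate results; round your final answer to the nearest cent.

57.35

PV of 5-year annuity: 2.09 × [1 − (1+0.079)^−5] / 0.079 = 8.36680
Perpetuity value at year 5: 5.66 / 0.079 = 71.64557
PV of perpetuity: 71.64557 / (1+0.079)^5 = 48.98714
Total PV = 8.36680 + 48.98714 = 57.35395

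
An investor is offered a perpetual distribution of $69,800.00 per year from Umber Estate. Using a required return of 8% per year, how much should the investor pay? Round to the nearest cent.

$872500.00

Level perpetuity: PV = C / r = $69,800.00 / 0.08 = $872,500.00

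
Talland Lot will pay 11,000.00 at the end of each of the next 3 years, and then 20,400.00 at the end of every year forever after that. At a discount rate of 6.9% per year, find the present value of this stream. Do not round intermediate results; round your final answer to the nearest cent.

270938.46

PV of 3-year annuity: 11,000.00 × [1 − (1+0.069)^−3] / 0.069 = 28920.29973
Perpetuity value at year 3: 20,400.00 / 0.069 = 295652.17391
PV of perpetuity: 295652.17391 / (1+0.069)^3 = 242018.16350
Total PV = 28920.29973 + 242018.16350 = 270938.46323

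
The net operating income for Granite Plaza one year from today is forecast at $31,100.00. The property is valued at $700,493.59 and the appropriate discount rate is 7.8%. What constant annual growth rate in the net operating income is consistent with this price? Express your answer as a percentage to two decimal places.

P = D₁/(r−g) ⇒ g = r − D₁/P = 0.078 − $31,100.00/$700,493.59 = 0.033603

3.36%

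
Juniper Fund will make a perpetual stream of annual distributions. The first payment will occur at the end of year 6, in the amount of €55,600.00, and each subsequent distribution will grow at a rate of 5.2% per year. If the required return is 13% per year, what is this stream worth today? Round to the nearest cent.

€386890.42

Value at end of year 5: C₁ / (r − g) = €55,600.00 / (0.13 − 0.052) = €712,820.5128
Discount to today: PV = €712,820.5128 / (1 + 0.13)^5 = €712,820.5128 / 1.842435 = €386,890.42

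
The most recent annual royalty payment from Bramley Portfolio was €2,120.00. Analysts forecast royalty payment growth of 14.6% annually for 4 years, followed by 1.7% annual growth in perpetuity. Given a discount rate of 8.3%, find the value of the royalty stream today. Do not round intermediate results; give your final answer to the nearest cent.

€50744.98

D_1 = 2429.52000
D_2 = 2784.22992
D_3 = 3190.72749
D_4 = 3656.57370
Terminal value at year 4: TV = D_4×(1+g_2)/(r−g_2) = 3718.73545/0.066 = 56344.47658
P_0 = D_1/(1+r)^1 + D_2/(1+r)^2 + D_3/(1+r)^3 + D_4/(1+r)^4 + TV/(1+r)^4
    = 2243.32410 + 2373.82218 + 2511.91156 + 2658.03384 + 40957.88501 = 50744.97667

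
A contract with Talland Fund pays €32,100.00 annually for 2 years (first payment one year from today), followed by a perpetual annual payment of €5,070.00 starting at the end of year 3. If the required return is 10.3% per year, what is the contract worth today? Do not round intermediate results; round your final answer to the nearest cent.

PV of 2-year annuity: €32,100.00 × [1 − (1+0.103)^−2] / 0.103 = 55487.26008
Perpetuity value at year 2: €5,070.00 / 0.103 = 49223.30097
PV of perpetuity: 49223.30097 / (1+0.103)^2 = 40459.42531
Total PV = 55487.26008 + 40459.42531 = 95946.68539

€95946.69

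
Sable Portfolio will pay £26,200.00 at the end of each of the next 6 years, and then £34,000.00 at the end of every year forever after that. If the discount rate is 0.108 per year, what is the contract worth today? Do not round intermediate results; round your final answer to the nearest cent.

PV of 6-year annuity: £26,200.00 × [1 − (1+0.108)^−6] / 0.108 = 111481.63979
Perpetuity value at year 6: £34,000.00 / 0.108 = 314814.81481
PV of perpetuity: 314814.81481 / (1+0.108)^6 = 170143.98455
Total PV = 111481.63979 + 170143.98455 = 281625.62434

£281625.62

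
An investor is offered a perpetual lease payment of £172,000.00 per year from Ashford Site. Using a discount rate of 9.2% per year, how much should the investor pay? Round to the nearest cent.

£1869565.22

Level perpetuity: PV = C / r = £172,000.00 / 0.092 = £1,869,565.22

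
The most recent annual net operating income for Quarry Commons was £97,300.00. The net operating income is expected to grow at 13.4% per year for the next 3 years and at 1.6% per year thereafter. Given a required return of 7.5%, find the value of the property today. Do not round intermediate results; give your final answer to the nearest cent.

£2291966.28

D_1 = 110338.20000
D_2 = 125123.51880
D_3 = 141890.07032
Terminal value at year 3: TV = D_3×(1+g_2)/(r−g_2) = 144160.31144/0.059 = 2443395.10923
P_0 = D_1/(1+r)^1 + D_2/(1+r)^2 + D_3/(1+r)^3 + TV/(1+r)^3
    = 102640.18605 + 108273.46137 + 114215.91181 + 1966836.71866 = 2291966.27789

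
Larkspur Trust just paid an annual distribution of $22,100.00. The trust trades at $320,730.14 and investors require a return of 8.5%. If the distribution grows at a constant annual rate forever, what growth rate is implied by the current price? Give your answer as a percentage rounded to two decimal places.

P = D₀(1+g)/(r−g) ⇒ P(r−g) = D₀(1+g) ⇒ g(P+D₀) = P·r − D₀
g = (P·r − D₀)/(P + D₀) = ($320,730.14×0.085 − $22,100.00) / ($320,730.14 + $22,100.00) = 0.015057

1.51%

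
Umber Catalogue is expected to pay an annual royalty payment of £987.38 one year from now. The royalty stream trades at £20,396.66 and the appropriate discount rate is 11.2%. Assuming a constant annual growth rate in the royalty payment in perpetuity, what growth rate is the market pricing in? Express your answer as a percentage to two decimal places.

P = D₁/(r−g) ⇒ g = r − D₁/P = 0.112 − £987.38/£20,396.66 = 0.063591

6.36%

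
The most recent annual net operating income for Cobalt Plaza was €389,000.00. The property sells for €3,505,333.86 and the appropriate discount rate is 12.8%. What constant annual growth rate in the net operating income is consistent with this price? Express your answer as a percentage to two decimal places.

1.53%

P = D₀(1+g)/(r−g) ⇒ P(r−g) = D₀(1+g) ⇒ g(P+D₀) = P·r − D₀
g = (P·r − D₀)/(P + D₀) = (€3,505,333.86×0.128 − €389,000.00) / (€3,505,333.86 + €389,000.00) = 0.015326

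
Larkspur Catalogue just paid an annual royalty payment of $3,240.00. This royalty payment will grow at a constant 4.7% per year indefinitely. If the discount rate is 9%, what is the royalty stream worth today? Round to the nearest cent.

$78890.23

D₁ = D₀ × (1 + g) = $3,240.00 × 1.047 = $3,392.2800
Growing perpetuity: P = D₁ / (r − g) = $3,392.2800 / (0.09 − 0.047) = $78,890.23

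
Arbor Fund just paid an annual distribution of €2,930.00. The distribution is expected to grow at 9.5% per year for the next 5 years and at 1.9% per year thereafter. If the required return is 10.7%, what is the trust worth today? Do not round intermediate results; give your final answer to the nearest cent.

D_1 = 3208.35000
D_2 = 3513.14325
D_3 = 3846.89186
D_4 = 4212.34659
D_5 = 4612.51951
Terminal value at year 5: TV = D_5×(1+g_2)/(r−g_2) = 4700.15738/0.088 = 53410.87934
P_0 = D_1/(1+r)^1 + D_2/(1+r)^2 + D_3/(1+r)^3 + D_4/(1+r)^4 + D_5/(1+r)^5 + TV/(1+r)^5
    = 2898.23848 + 2866.82126 + 2835.74461 + 2805.00483 + 2774.59827 + 32128.58684 = 46308.99430

€46308.99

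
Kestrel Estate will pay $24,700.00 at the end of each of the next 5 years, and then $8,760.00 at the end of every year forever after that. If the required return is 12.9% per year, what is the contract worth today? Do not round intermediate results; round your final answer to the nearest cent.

$124108.71

PV of 5-year annuity: $24,700.00 × [1 − (1+0.129)^−5] / 0.129 = 87088.00335
Perpetuity value at year 5: $8,760.00 / 0.129 = 67906.97674
PV of perpetuity: 67906.97674 / (1+0.129)^5 = 37020.70511
Total PV = 87088.00335 + 37020.70511 = 124108.70846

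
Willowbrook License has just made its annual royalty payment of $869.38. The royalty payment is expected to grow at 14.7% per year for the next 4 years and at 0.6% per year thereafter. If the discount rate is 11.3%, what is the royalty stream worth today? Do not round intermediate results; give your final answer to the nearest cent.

D_1 = 997.17886
D_2 = 1143.76415
D_3 = 1311.89748
D_4 = 1504.74641
Terminal value at year 4: TV = D_4×(1+g_2)/(r−g_2) = 1513.77489/0.107 = 14147.42889
P_0 = D_1/(1+r)^1 + D_2/(1+r)^2 + D_3/(1+r)^3 + D_4/(1+r)^4 + TV/(1+r)^4
    = 895.93788 + 923.30705 + 951.51230 + 980.57916 + 9219.27697 = 12970.61336

$12970.61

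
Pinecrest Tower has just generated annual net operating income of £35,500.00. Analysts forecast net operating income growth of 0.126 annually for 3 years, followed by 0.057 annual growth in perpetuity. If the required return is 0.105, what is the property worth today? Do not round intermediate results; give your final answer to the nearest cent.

£937761.24

D_1 = 39973.00000
D_2 = 45009.59800
D_3 = 50680.80735
Terminal value at year 3: TV = D_3×(1+g_2)/(r−g_2) = 53569.61337/0.048 = 1116033.61181
P_0 = D_1/(1+r)^1 + D_2/(1+r)^2 + D_3/(1+r)^3 + TV/(1+r)^3
    = 36174.66063 + 36862.14287 + 37562.69038 + 827161.74448 = 937761.23837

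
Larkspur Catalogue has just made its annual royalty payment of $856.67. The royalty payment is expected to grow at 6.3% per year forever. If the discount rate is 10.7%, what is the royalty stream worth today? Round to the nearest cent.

D₁ = D₀ × (1 + g) = $856.67 × 1.063 = $910.6402
Growing perpetuity: P = D₁ / (r − g) = $910.6402 / (0.107 − 0.063) = $20,696.37

$20696.37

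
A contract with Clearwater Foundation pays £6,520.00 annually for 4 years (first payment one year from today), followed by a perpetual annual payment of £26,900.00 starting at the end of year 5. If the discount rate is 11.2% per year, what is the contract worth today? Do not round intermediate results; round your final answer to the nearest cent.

PV of 4-year annuity: £6,520.00 × [1 − (1+0.112)^−4] / 0.112 = 20141.87086
Perpetuity value at year 4: £26,900.00 / 0.112 = 240178.57143
PV of perpetuity: 240178.57143 / (1+0.112)^4 = 157077.90791
Total PV = 20141.87086 + 157077.90791 = 177219.77877

£177219.78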